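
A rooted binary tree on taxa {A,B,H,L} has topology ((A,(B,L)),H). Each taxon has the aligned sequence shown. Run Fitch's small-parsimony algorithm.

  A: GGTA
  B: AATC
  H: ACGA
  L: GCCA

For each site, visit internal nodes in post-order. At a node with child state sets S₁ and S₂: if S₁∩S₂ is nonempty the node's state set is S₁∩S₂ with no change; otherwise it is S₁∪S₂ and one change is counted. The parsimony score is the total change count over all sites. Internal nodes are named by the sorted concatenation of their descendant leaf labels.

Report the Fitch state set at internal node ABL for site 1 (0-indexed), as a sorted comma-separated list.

A,C,G

[col 0] BL: children B:{A}, L:{G} ∪→ {A,G}; cost 1
[col 0] ABL: children A:{G}, BL:{A,G} ∩→ {G}; cost 0
[col 0] ABHL: children ABL:{G}, H:{A} ∪→ {A,G}; cost 1
[col 1] BL: children B:{A}, L:{C} ∪→ {A,C}; cost 1
[col 1] ABL: children A:{G}, BL:{A,C} ∪→ {A,C,G}; cost 1
[col 1] ABHL: children ABL:{A,C,G}, H:{C} ∩→ {C}; cost 0
[col 2] BL: children B:{T}, L:{C} ∪→ {C,T}; cost 1
[col 2] ABL: children A:{T}, BL:{C,T} ∩→ {T}; cost 0
[col 2] ABHL: children ABL:{T}, H:{G} ∪→ {G,T}; cost 1
[col 3] BL: children B:{C}, L:{A} ∪→ {A,C}; cost 1
[col 3] ABL: children A:{A}, BL:{A,C} ∩→ {A}; cost 0
[col 3] ABHL: children ABL:{A}, H:{A} ∩→ {A}; cost 0
per-site changes: [2, 2, 2, 1]; total = 7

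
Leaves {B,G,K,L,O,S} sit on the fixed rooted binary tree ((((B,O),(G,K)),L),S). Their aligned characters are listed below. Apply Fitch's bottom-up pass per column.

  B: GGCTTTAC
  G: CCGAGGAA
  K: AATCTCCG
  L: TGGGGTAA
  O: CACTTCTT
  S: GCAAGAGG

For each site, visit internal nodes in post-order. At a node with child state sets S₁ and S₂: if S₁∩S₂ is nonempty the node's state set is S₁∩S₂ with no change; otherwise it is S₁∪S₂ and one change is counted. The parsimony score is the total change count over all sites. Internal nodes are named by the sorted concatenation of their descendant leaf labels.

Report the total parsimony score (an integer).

27

BO@0: {G} ∪ {C} = {C,G} (union, +1)
GK@0: {C} ∪ {A} = {A,C} (union, +1)
BGKO@0: {C,G} ∩ {A,C} = {C} (intersection, +0)
BGKLO@0: {C} ∪ {T} = {C,T} (union, +1)
BGKLOS@0: {C,T} ∪ {G} = {C,G,T} (union, +1)
BO@1: {G} ∪ {A} = {A,G} (union, +1)
GK@1: {C} ∪ {A} = {A,C} (union, +1)
BGKO@1: {A,G} ∩ {A,C} = {A} (intersection, +0)
BGKLO@1: {A} ∪ {G} = {A,G} (union, +1)
BGKLOS@1: {A,G} ∪ {C} = {A,C,G} (union, +1)
BO@2: {C} ∩ {C} = {C} (intersection, +0)
GK@2: {G} ∪ {T} = {G,T} (union, +1)
BGKO@2: {C} ∪ {G,T} = {C,G,T} (union, +1)
BGKLO@2: {C,G,T} ∩ {G} = {G} (intersection, +0)
BGKLOS@2: {G} ∪ {A} = {A,G} (union, +1)
BO@3: {T} ∩ {T} = {T} (intersection, +0)
GK@3: {A} ∪ {C} = {A,C} (union, +1)
BGKO@3: {T} ∪ {A,C} = {A,C,T} (union, +1)
BGKLO@3: {A,C,T} ∪ {G} = {A,C,G,T} (union, +1)
BGKLOS@3: {A,C,G,T} ∩ {A} = {A} (intersection, +0)
BO@4: {T} ∩ {T} = {T} (intersection, +0)
GK@4: {G} ∪ {T} = {G,T} (union, +1)
BGKO@4: {T} ∩ {G,T} = {T} (intersection, +0)
BGKLO@4: {T} ∪ {G} = {G,T} (union, +1)
BGKLOS@4: {G,T} ∩ {G} = {G} (intersection, +0)
BO@5: {T} ∪ {C} = {C,T} (union, +1)
GK@5: {G} ∪ {C} = {C,G} (union, +1)
BGKO@5: {C,T} ∩ {C,G} = {C} (intersection, +0)
BGKLO@5: {C} ∪ {T} = {C,T} (union, +1)
BGKLOS@5: {C,T} ∪ {A} = {A,C,T} (union, +1)
BO@6: {A} ∪ {T} = {A,T} (union, +1)
GK@6: {A} ∪ {C} = {A,C} (union, +1)
BGKO@6: {A,T} ∩ {A,C} = {A} (intersection, +0)
BGKLO@6: {A} ∩ {A} = {A} (intersection, +0)
BGKLOS@6: {A} ∪ {G} = {A,G} (union, +1)
BO@7: {C} ∪ {T} = {C,T} (union, +1)
GK@7: {A} ∪ {G} = {A,G} (union, +1)
BGKO@7: {C,T} ∪ {A,G} = {A,C,G,T} (union, +1)
BGKLO@7: {A,C,G,T} ∩ {A} = {A} (intersection, +0)
BGKLOS@7: {A} ∪ {G} = {A,G} (union, +1)
per-site changes: [4, 4, 3, 3, 2, 4, 3, 4]; total = 27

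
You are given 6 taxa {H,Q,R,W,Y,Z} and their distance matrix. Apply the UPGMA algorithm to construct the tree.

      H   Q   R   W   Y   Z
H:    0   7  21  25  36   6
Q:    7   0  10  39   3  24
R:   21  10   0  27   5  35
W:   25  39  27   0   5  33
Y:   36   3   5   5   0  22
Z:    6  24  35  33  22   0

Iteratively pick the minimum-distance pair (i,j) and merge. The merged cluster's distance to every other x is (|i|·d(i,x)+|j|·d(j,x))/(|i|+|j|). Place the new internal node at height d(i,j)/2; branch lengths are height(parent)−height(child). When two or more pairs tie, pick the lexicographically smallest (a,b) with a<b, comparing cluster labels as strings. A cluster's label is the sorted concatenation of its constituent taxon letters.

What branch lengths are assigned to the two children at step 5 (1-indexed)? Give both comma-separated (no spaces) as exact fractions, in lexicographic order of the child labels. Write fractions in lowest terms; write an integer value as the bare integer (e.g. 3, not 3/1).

1. join Q+Y (d=3) ⇒ QY; edges |Q|=3/2, |Y|=3/2
  updated: d(H,QY)=43/2, d(QY,R)=15/2, d(QY,W)=22, d(QY,Z)=23
2. join H+Z (d=6) ⇒ HZ; edges |H|=3, |Z|=3
  updated: d(HZ,QY)=89/4, d(HZ,R)=28, d(HZ,W)=29
3. join QY+R (d=15/2) ⇒ QRY; edges |QY|=9/4, |R|=15/4
  updated: d(HZ,QRY)=145/6, d(QRY,W)=71/3
4. join QRY+W (d=71/3) ⇒ QRWY; edges |QRY|=97/12, |W|=71/6
  updated: d(HZ,QRWY)=203/8
5. join HZ+QRWY (d=203/8) ⇒ HQRWYZ; edges |HZ|=155/16, |QRWY|=41/48
final tree: ((H:3,Z:3):155/16,(((Q:3/2,Y:3/2):9/4,R:15/4):97/12,W:71/6):41/48)
total length: 1091/24

155/16,41/48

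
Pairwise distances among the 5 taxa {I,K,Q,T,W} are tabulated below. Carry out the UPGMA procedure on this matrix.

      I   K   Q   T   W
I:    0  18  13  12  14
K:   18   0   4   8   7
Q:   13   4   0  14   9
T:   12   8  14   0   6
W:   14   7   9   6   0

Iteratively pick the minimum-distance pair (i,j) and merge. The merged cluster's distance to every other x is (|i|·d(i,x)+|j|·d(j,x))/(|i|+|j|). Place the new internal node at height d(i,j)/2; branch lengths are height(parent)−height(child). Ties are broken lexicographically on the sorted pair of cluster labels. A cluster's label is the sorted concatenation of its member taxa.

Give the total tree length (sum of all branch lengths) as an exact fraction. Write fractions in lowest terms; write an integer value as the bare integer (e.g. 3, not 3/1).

24

iteration 1: select K,Q (d=4); attach at lengths (2, 2); label the merged cluster KQ
  updated: d(I,KQ)=31/2, d(KQ,T)=11, d(KQ,W)=8
iteration 2: select T,W (d=6); attach at lengths (3, 3); label the merged cluster TW
  updated: d(I,TW)=13, d(KQ,TW)=19/2
iteration 3: select KQ,TW (d=19/2); attach at lengths (11/4, 7/4); label the merged cluster KQTW
  updated: d(I,KQTW)=57/4
iteration 4: select I,KQTW (d=57/4); attach at lengths (57/8, 19/8); label the merged cluster IKQTW
final tree: (I:57/8,((K:2,Q:2):11/4,(T:3,W:3):7/4):19/8)
total length: 24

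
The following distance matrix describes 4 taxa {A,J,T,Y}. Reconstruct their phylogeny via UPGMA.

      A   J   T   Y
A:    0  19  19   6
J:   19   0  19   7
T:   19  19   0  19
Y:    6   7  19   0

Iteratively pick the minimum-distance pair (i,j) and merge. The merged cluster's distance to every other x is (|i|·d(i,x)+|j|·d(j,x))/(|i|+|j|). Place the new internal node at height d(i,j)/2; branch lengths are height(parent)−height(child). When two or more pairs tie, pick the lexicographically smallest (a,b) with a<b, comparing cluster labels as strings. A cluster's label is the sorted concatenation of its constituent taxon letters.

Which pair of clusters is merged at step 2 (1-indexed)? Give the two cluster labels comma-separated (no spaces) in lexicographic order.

step 1: merge (A,Y) at d=6; branch lengths A→3, Y→3; new cluster AY
  updated: d(AY,J)=13, d(AY,T)=19
step 2: merge (AY,J) at d=13; branch lengths AY→7/2, J→13/2; new cluster AJY
  updated: d(AJY,T)=19
step 3: merge (AJY,T) at d=19; branch lengths AJY→3, T→19/2; new cluster AJTY
final tree: (((A:3,Y:3):7/2,J:13/2):3,T:19/2)
total length: 57/2

AY,J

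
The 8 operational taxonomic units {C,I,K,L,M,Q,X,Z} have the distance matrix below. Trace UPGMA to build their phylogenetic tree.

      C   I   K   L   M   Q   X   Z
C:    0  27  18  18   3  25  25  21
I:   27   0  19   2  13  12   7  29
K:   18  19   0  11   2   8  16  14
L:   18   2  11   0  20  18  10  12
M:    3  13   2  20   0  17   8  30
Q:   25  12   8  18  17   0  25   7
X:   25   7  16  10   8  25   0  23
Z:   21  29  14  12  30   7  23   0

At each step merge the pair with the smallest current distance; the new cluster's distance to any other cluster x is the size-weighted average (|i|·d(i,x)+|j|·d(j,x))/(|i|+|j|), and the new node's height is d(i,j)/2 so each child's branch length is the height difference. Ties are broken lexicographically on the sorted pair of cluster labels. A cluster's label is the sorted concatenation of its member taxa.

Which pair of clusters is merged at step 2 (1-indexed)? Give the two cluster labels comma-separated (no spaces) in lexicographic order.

K,M

1. join I+L (d=2) ⇒ IL; edges |I|=1, |L|=1
  updated: d(C,IL)=45/2, d(IL,K)=15, d(IL,M)=33/2, d(IL,Q)=15, d(IL,X)=17/2, d(IL,Z)=41/2
2. join K+M (d=2) ⇒ KM; edges |K|=1, |M|=1
  updated: d(C,KM)=21/2, d(IL,KM)=63/4, d(KM,Q)=25/2, d(KM,X)=12, d(KM,Z)=22
3. join Q+Z (d=7) ⇒ QZ; edges |Q|=7/2, |Z|=7/2
  updated: d(C,QZ)=23, d(IL,QZ)=71/4, d(KM,QZ)=69/4, d(QZ,X)=24
4. join IL+X (d=17/2) ⇒ ILX; edges |IL|=13/4, |X|=17/4
  updated: d(C,ILX)=70/3, d(ILX,KM)=29/2, d(ILX,QZ)=119/6
5. join C+KM (d=21/2) ⇒ CKM; edges |C|=21/4, |KM|=17/4
  updated: d(CKM,ILX)=157/9, d(CKM,QZ)=115/6
6. join CKM+ILX (d=157/9) ⇒ CIKLMX; edges |CKM|=125/36, |ILX|=161/36
  updated: d(CIKLMX,QZ)=39/2
7. join CIKLMX+QZ (d=39/2) ⇒ CIKLMQXZ; edges |CIKLMX|=37/36, |QZ|=25/4
final tree: (((C:21/4,(K:1,M:1):17/4):125/36,((I:1,L:1):13/4,X:17/4):161/36):37/36,(Q:7/2,Z:7/2):25/4)
total length: 389/9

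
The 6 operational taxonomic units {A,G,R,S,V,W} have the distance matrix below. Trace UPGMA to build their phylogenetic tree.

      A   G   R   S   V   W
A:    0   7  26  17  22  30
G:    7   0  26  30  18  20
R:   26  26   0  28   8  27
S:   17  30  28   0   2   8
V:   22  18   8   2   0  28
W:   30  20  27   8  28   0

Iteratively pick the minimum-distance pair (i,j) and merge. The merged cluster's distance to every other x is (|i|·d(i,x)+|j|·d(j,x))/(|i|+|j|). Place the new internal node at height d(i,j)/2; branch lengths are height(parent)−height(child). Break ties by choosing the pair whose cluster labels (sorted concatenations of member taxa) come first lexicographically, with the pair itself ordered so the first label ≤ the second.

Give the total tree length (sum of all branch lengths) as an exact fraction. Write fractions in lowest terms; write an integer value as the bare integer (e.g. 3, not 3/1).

381/8

1. join S+V (d=2) ⇒ SV; edges |S|=1, |V|=1
  updated: d(A,SV)=39/2, d(G,SV)=24, d(R,SV)=18, d(SV,W)=18
2. join A+G (d=7) ⇒ AG; edges |A|=7/2, |G|=7/2
  updated: d(AG,R)=26, d(AG,SV)=87/4, d(AG,W)=25
3. join R+SV (d=18) ⇒ RSV; edges |R|=9, |SV|=8
  updated: d(AG,RSV)=139/6, d(RSV,W)=21
4. join RSV+W (d=21) ⇒ RSVW; edges |RSV|=3/2, |W|=21/2
  updated: d(AG,RSVW)=189/8
5. join AG+RSVW (d=189/8) ⇒ AGRSVW; edges |AG|=133/16, |RSVW|=21/16
final tree: ((A:7/2,G:7/2):133/16,((R:9,(S:1,V:1):8):3/2,W:21/2):21/16)
total length: 381/8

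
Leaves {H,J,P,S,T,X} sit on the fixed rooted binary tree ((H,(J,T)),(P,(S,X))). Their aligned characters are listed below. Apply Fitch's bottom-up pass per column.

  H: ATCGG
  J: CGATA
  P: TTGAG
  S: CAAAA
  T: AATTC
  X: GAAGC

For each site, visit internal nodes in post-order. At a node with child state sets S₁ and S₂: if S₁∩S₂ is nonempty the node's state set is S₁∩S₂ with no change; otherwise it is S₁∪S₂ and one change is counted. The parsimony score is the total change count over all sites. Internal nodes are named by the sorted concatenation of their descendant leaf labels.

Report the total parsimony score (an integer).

17

JT@0: {C} ∪ {A} = {A,C} (union, +1)
HJT@0: {A} ∩ {A,C} = {A} (intersection, +0)
SX@0: {C} ∪ {G} = {C,G} (union, +1)
PSX@0: {T} ∪ {C,G} = {C,G,T} (union, +1)
HJPSTX@0: {A} ∪ {C,G,T} = {A,C,G,T} (union, +1)
JT@1: {G} ∪ {A} = {A,G} (union, +1)
HJT@1: {T} ∪ {A,G} = {A,G,T} (union, +1)
SX@1: {A} ∩ {A} = {A} (intersection, +0)
PSX@1: {T} ∪ {A} = {A,T} (union, +1)
HJPSTX@1: {A,G,T} ∩ {A,T} = {A,T} (intersection, +0)
JT@2: {A} ∪ {T} = {A,T} (union, +1)
HJT@2: {C} ∪ {A,T} = {A,C,T} (union, +1)
SX@2: {A} ∩ {A} = {A} (intersection, +0)
PSX@2: {G} ∪ {A} = {A,G} (union, +1)
HJPSTX@2: {A,C,T} ∩ {A,G} = {A} (intersection, +0)
JT@3: {T} ∩ {T} = {T} (intersection, +0)
HJT@3: {G} ∪ {T} = {G,T} (union, +1)
SX@3: {A} ∪ {G} = {A,G} (union, +1)
PSX@3: {A} ∩ {A,G} = {A} (intersection, +0)
HJPSTX@3: {G,T} ∪ {A} = {A,G,T} (union, +1)
JT@4: {A} ∪ {C} = {A,C} (union, +1)
HJT@4: {G} ∪ {A,C} = {A,C,G} (union, +1)
SX@4: {A} ∪ {C} = {A,C} (union, +1)
PSX@4: {G} ∪ {A,C} = {A,C,G} (union, +1)
HJPSTX@4: {A,C,G} ∩ {A,C,G} = {A,C,G} (intersection, +0)
per-site changes: [4, 3, 3, 3, 4]; total = 17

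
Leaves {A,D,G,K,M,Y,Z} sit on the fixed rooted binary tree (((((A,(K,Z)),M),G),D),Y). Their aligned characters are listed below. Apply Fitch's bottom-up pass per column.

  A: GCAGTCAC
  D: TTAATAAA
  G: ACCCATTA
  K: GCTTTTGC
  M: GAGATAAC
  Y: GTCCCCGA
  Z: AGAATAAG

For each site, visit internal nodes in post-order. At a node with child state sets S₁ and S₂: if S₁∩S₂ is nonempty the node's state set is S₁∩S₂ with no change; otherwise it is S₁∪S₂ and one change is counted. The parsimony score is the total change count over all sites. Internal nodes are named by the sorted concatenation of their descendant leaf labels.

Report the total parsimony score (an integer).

25

KZ@0: {G} ∪ {A} = {A,G} (union, +1)
AKZ@0: {G} ∩ {A,G} = {G} (intersection, +0)
AKMZ@0: {G} ∩ {G} = {G} (intersection, +0)
AGKMZ@0: {G} ∪ {A} = {A,G} (union, +1)
ADGKMZ@0: {A,G} ∪ {T} = {A,G,T} (union, +1)
ADGKMYZ@0: {A,G,T} ∩ {G} = {G} (intersection, +0)
KZ@1: {C} ∪ {G} = {C,G} (union, +1)
AKZ@1: {C} ∩ {C,G} = {C} (intersection, +0)
AKMZ@1: {C} ∪ {A} = {A,C} (union, +1)
AGKMZ@1: {A,C} ∩ {C} = {C} (intersection, +0)
ADGKMZ@1: {C} ∪ {T} = {C,T} (union, +1)
ADGKMYZ@1: {C,T} ∩ {T} = {T} (intersection, +0)
KZ@2: {T} ∪ {A} = {A,T} (union, +1)
AKZ@2: {A} ∩ {A,T} = {A} (intersection, +0)
AKMZ@2: {A} ∪ {G} = {A,G} (union, +1)
AGKMZ@2: {A,G} ∪ {C} = {A,C,G} (union, +1)
ADGKMZ@2: {A,C,G} ∩ {A} = {A} (intersection, +0)
ADGKMYZ@2: {A} ∪ {C} = {A,C} (union, +1)
KZ@3: {T} ∪ {A} = {A,T} (union, +1)
AKZ@3: {G} ∪ {A,T} = {A,G,T} (union, +1)
AKMZ@3: {A,G,T} ∩ {A} = {A} (intersection, +0)
AGKMZ@3: {A} ∪ {C} = {A,C} (union, +1)
ADGKMZ@3: {A,C} ∩ {A} = {A} (intersection, +0)
ADGKMYZ@3: {A} ∪ {C} = {A,C} (union, +1)
KZ@4: {T} ∩ {T} = {T} (intersection, +0)
AKZ@4: {T} ∩ {T} = {T} (intersection, +0)
AKMZ@4: {T} ∩ {T} = {T} (intersection, +0)
AGKMZ@4: {T} ∪ {A} = {A,T} (union, +1)
ADGKMZ@4: {A,T} ∩ {T} = {T} (intersection, +0)
ADGKMYZ@4: {T} ∪ {C} = {C,T} (union, +1)
KZ@5: {T} ∪ {A} = {A,T} (union, +1)
AKZ@5: {C} ∪ {A,T} = {A,C,T} (union, +1)
AKMZ@5: {A,C,T} ∩ {A} = {A} (intersection, +0)
AGKMZ@5: {A} ∪ {T} = {A,T} (union, +1)
ADGKMZ@5: {A,T} ∩ {A} = {A} (intersection, +0)
ADGKMYZ@5: {A} ∪ {C} = {A,C} (union, +1)
KZ@6: {G} ∪ {A} = {A,G} (union, +1)
AKZ@6: {A} ∩ {A,G} = {A} (intersection, +0)
AKMZ@6: {A} ∩ {A} = {A} (intersection, +0)
AGKMZ@6: {A} ∪ {T} = {A,T} (union, +1)
ADGKMZ@6: {A,T} ∩ {A} = {A} (intersection, +0)
ADGKMYZ@6: {A} ∪ {G} = {A,G} (union, +1)
KZ@7: {C} ∪ {G} = {C,G} (union, +1)
AKZ@7: {C} ∩ {C,G} = {C} (intersection, +0)
AKMZ@7: {C} ∩ {C} = {C} (intersection, +0)
AGKMZ@7: {C} ∪ {A} = {A,C} (union, +1)
ADGKMZ@7: {A,C} ∩ {A} = {A} (intersection, +0)
ADGKMYZ@7: {A} ∩ {A} = {A} (intersection, +0)
per-site changes: [3, 3, 4, 4, 2, 4, 3, 2]; total = 25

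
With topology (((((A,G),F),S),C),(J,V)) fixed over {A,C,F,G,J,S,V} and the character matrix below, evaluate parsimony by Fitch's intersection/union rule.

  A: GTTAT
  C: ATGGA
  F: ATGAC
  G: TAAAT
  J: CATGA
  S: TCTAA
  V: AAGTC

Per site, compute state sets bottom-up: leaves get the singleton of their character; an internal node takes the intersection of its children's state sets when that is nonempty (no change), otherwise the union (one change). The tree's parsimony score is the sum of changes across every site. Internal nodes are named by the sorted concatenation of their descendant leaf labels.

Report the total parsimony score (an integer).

16

[col 0] AG: children A:{G}, G:{T} ∪→ {G,T}; cost 1
[col 0] AFG: children AG:{G,T}, F:{A} ∪→ {A,G,T}; cost 1
[col 0] AFGS: children AFG:{A,G,T}, S:{T} ∩→ {T}; cost 0
[col 0] ACFGS: children AFGS:{T}, C:{A} ∪→ {A,T}; cost 1
[col 0] JV: children J:{C}, V:{A} ∪→ {A,C}; cost 1
[col 0] ACFGJSV: children ACFGS:{A,T}, JV:{A,C} ∩→ {A}; cost 0
[col 1] AG: children A:{T}, G:{A} ∪→ {A,T}; cost 1
[col 1] AFG: children AG:{A,T}, F:{T} ∩→ {T}; cost 0
[col 1] AFGS: children AFG:{T}, S:{C} ∪→ {C,T}; cost 1
[col 1] ACFGS: children AFGS:{C,T}, C:{T} ∩→ {T}; cost 0
[col 1] JV: children J:{A}, V:{A} ∩→ {A}; cost 0
[col 1] ACFGJSV: children ACFGS:{T}, JV:{A} ∪→ {A,T}; cost 1
[col 2] AG: children A:{T}, G:{A} ∪→ {A,T}; cost 1
[col 2] AFG: children AG:{A,T}, F:{G} ∪→ {A,G,T}; cost 1
[col 2] AFGS: children AFG:{A,G,T}, S:{T} ∩→ {T}; cost 0
[col 2] ACFGS: children AFGS:{T}, C:{G} ∪→ {G,T}; cost 1
[col 2] JV: children J:{T}, V:{G} ∪→ {G,T}; cost 1
[col 2] ACFGJSV: children ACFGS:{G,T}, JV:{G,T} ∩→ {G,T}; cost 0
[col 3] AG: children A:{A}, G:{A} ∩→ {A}; cost 0
[col 3] AFG: children AG:{A}, F:{A} ∩→ {A}; cost 0
[col 3] AFGS: children AFG:{A}, S:{A} ∩→ {A}; cost 0
[col 3] ACFGS: children AFGS:{A}, C:{G} ∪→ {A,G}; cost 1
[col 3] JV: children J:{G}, V:{T} ∪→ {G,T}; cost 1
[col 3] ACFGJSV: children ACFGS:{A,G}, JV:{G,T} ∩→ {G}; cost 0
[col 4] AG: children A:{T}, G:{T} ∩→ {T}; cost 0
[col 4] AFG: children AG:{T}, F:{C} ∪→ {C,T}; cost 1
[col 4] AFGS: children AFG:{C,T}, S:{A} ∪→ {A,C,T}; cost 1
[col 4] ACFGS: children AFGS:{A,C,T}, C:{A} ∩→ {A}; cost 0
[col 4] JV: children J:{A}, V:{C} ∪→ {A,C}; cost 1
[col 4] ACFGJSV: children ACFGS:{A}, JV:{A,C} ∩→ {A}; cost 0
per-site changes: [4, 3, 4, 2, 3]; total = 16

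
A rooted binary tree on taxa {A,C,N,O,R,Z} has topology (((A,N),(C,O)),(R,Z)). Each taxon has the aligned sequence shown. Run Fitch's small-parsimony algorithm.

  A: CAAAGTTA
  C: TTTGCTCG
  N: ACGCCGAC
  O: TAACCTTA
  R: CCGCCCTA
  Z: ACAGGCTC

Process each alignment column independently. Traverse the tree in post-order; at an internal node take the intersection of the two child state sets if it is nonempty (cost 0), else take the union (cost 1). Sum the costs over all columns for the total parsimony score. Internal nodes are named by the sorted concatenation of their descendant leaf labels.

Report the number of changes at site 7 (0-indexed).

3

AN@0: {C} ∪ {A} = {A,C} (union, +1)
CO@0: {T} ∩ {T} = {T} (intersection, +0)
ACNO@0: {A,C} ∪ {T} = {A,C,T} (union, +1)
RZ@0: {C} ∪ {A} = {A,C} (union, +1)
ACNORZ@0: {A,C,T} ∩ {A,C} = {A,C} (intersection, +0)
AN@1: {A} ∪ {C} = {A,C} (union, +1)
CO@1: {T} ∪ {A} = {A,T} (union, +1)
ACNO@1: {A,C} ∩ {A,T} = {A} (intersection, +0)
RZ@1: {C} ∩ {C} = {C} (intersection, +0)
ACNORZ@1: {A} ∪ {C} = {A,C} (union, +1)
AN@2: {A} ∪ {G} = {A,G} (union, +1)
CO@2: {T} ∪ {A} = {A,T} (union, +1)
ACNO@2: {A,G} ∩ {A,T} = {A} (intersection, +0)
RZ@2: {G} ∪ {A} = {A,G} (union, +1)
ACNORZ@2: {A} ∩ {A,G} = {A} (intersection, +0)
AN@3: {A} ∪ {C} = {A,C} (union, +1)
CO@3: {G} ∪ {C} = {C,G} (union, +1)
ACNO@3: {A,C} ∩ {C,G} = {C} (intersection, +0)
RZ@3: {C} ∪ {G} = {C,G} (union, +1)
ACNORZ@3: {C} ∩ {C,G} = {C} (intersection, +0)
AN@4: {G} ∪ {C} = {C,G} (union, +1)
CO@4: {C} ∩ {C} = {C} (intersection, +0)
ACNO@4: {C,G} ∩ {C} = {C} (intersection, +0)
RZ@4: {C} ∪ {G} = {C,G} (union, +1)
ACNORZ@4: {C} ∩ {C,G} = {C} (intersection, +0)
AN@5: {T} ∪ {G} = {G,T} (union, +1)
CO@5: {T} ∩ {T} = {T} (intersection, +0)
ACNO@5: {G,T} ∩ {T} = {T} (intersection, +0)
RZ@5: {C} ∩ {C} = {C} (intersection, +0)
ACNORZ@5: {T} ∪ {C} = {C,T} (union, +1)
AN@6: {T} ∪ {A} = {A,T} (union, +1)
CO@6: {C} ∪ {T} = {C,T} (union, +1)
ACNO@6: {A,T} ∩ {C,T} = {T} (intersection, +0)
RZ@6: {T} ∩ {T} = {T} (intersection, +0)
ACNORZ@6: {T} ∩ {T} = {T} (intersection, +0)
AN@7: {A} ∪ {C} = {A,C} (union, +1)
CO@7: {G} ∪ {A} = {A,G} (union, +1)
ACNO@7: {A,C} ∩ {A,G} = {A} (intersection, +0)
RZ@7: {A} ∪ {C} = {A,C} (union, +1)
ACNORZ@7: {A} ∩ {A,C} = {A} (intersection, +0)
per-site changes: [3, 3, 3, 3, 2, 2, 2, 3]; total = 21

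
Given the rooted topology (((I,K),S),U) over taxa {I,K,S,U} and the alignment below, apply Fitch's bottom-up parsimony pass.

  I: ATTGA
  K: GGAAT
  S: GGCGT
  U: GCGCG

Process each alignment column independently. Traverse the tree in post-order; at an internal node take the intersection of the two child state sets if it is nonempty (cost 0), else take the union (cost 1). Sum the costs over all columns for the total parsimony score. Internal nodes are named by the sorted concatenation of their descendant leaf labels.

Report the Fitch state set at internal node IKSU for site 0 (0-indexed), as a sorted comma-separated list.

G

site 0, node IK: I={A} ∪ K={G} → {A,G} (+1)
site 0, node IKS: IK={A,G} ∩ S={G} → {G} (+0)
site 0, node IKSU: IKS={G} ∩ U={G} → {G} (+0)
site 1, node IK: I={T} ∪ K={G} → {G,T} (+1)
site 1, node IKS: IK={G,T} ∩ S={G} → {G} (+0)
site 1, node IKSU: IKS={G} ∪ U={C} → {C,G} (+1)
site 2, node IK: I={T} ∪ K={A} → {A,T} (+1)
site 2, node IKS: IK={A,T} ∪ S={C} → {A,C,T} (+1)
site 2, node IKSU: IKS={A,C,T} ∪ U={G} → {A,C,G,T} (+1)
site 3, node IK: I={G} ∪ K={A} → {A,G} (+1)
site 3, node IKS: IK={A,G} ∩ S={G} → {G} (+0)
site 3, node IKSU: IKS={G} ∪ U={C} → {C,G} (+1)
site 4, node IK: I={A} ∪ K={T} → {A,T} (+1)
site 4, node IKS: IK={A,T} ∩ S={T} → {T} (+0)
site 4, node IKSU: IKS={T} ∪ U={G} → {G,T} (+1)
per-site changes: [1, 2, 3, 2, 2]; total = 10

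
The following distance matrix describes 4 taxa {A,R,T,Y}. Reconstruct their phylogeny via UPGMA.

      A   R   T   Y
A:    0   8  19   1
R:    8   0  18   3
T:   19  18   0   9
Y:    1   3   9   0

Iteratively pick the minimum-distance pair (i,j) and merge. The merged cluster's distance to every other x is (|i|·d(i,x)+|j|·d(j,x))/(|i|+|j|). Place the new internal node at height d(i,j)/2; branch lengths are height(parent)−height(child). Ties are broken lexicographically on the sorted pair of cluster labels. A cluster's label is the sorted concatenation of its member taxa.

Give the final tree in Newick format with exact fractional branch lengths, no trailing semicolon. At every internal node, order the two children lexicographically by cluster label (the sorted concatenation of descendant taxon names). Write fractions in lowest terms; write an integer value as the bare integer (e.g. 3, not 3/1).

iteration 1: select A,Y (d=1); attach at lengths (1/2, 1/2); label the merged cluster AY
  updated: d(AY,R)=11/2, d(AY,T)=14
iteration 2: select AY,R (d=11/2); attach at lengths (9/4, 11/4); label the merged cluster ARY
  updated: d(ARY,T)=46/3
iteration 3: select ARY,T (d=46/3); attach at lengths (59/12, 23/3); label the merged cluster ARTY
final tree: (((A:1/2,Y:1/2):9/4,R:11/4):59/12,T:23/3)
total length: 223/12

(((A:1/2,Y:1/2):9/4,R:11/4):59/12,T:23/3)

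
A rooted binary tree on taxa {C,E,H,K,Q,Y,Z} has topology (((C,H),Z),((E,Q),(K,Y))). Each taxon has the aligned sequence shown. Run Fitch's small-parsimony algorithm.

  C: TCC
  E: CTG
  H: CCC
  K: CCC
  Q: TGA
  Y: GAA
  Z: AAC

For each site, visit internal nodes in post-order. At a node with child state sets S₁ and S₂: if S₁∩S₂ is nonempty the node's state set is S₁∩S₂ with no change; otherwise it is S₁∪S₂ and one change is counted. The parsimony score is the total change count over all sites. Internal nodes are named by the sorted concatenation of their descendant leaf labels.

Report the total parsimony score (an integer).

[col 0] CH: children C:{T}, H:{C} ∪→ {C,T}; cost 1
[col 0] CHZ: children CH:{C,T}, Z:{A} ∪→ {A,C,T}; cost 1
[col 0] EQ: children E:{C}, Q:{T} ∪→ {C,T}; cost 1
[col 0] KY: children K:{C}, Y:{G} ∪→ {C,G}; cost 1
[col 0] EKQY: children EQ:{C,T}, KY:{C,G} ∩→ {C}; cost 0
[col 0] CEHKQYZ: children CHZ:{A,C,T}, EKQY:{C} ∩→ {C}; cost 0
[col 1] CH: children C:{C}, H:{C} ∩→ {C}; cost 0
[col 1] CHZ: children CH:{C}, Z:{A} ∪→ {A,C}; cost 1
[col 1] EQ: children E:{T}, Q:{G} ∪→ {G,T}; cost 1
[col 1] KY: children K:{C}, Y:{A} ∪→ {A,C}; cost 1
[col 1] EKQY: children EQ:{G,T}, KY:{A,C} ∪→ {A,C,G,T}; cost 1
[col 1] CEHKQYZ: children CHZ:{A,C}, EKQY:{A,C,G,T} ∩→ {A,C}; cost 0
[col 2] CH: children C:{C}, H:{C} ∩→ {C}; cost 0
[col 2] CHZ: children CH:{C}, Z:{C} ∩→ {C}; cost 0
[col 2] EQ: children E:{G}, Q:{A} ∪→ {A,G}; cost 1
[col 2] KY: children K:{C}, Y:{A} ∪→ {A,C}; cost 1
[col 2] EKQY: children EQ:{A,G}, KY:{A,C} ∩→ {A}; cost 0
[col 2] CEHKQYZ: children CHZ:{C}, EKQY:{A} ∪→ {A,C}; cost 1
per-site changes: [4, 4, 3]; total = 11

11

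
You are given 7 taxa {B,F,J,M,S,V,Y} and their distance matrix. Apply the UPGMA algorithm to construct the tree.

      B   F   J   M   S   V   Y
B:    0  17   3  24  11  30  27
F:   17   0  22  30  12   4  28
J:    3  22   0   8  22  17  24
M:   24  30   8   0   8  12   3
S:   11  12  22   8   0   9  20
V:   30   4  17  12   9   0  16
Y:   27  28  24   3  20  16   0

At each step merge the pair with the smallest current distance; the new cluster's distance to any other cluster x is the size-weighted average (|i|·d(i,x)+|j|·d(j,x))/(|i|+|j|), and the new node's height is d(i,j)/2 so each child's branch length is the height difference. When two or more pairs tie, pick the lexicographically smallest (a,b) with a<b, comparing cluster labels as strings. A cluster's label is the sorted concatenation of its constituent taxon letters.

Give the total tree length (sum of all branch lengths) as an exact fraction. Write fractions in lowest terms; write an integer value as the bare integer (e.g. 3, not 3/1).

1. join B+J (d=3) ⇒ BJ; edges |B|=3/2, |J|=3/2
  updated: d(BJ,F)=39/2, d(BJ,M)=16, d(BJ,S)=33/2, d(BJ,V)=47/2, d(BJ,Y)=51/2
2. join M+Y (d=3) ⇒ MY; edges |M|=3/2, |Y|=3/2
  updated: d(BJ,MY)=83/4, d(F,MY)=29, d(MY,S)=14, d(MY,V)=14
3. join F+V (d=4) ⇒ FV; edges |F|=2, |V|=2
  updated: d(BJ,FV)=43/2, d(FV,MY)=43/2, d(FV,S)=21/2
4. join FV+S (d=21/2) ⇒ FSV; edges |FV|=13/4, |S|=21/4
  updated: d(BJ,FSV)=119/6, d(FSV,MY)=19
5. join FSV+MY (d=19) ⇒ FMSVY; edges |FSV|=17/4, |MY|=8
  updated: d(BJ,FMSVY)=101/5
6. join BJ+FMSVY (d=101/5) ⇒ BFJMSVY; edges |BJ|=43/5, |FMSVY|=3/5
final tree: ((B:3/2,J:3/2):43/5,(((F:2,V:2):13/4,S:21/4):17/4,(M:3/2,Y:3/2):8):3/5)
total length: 799/20

799/20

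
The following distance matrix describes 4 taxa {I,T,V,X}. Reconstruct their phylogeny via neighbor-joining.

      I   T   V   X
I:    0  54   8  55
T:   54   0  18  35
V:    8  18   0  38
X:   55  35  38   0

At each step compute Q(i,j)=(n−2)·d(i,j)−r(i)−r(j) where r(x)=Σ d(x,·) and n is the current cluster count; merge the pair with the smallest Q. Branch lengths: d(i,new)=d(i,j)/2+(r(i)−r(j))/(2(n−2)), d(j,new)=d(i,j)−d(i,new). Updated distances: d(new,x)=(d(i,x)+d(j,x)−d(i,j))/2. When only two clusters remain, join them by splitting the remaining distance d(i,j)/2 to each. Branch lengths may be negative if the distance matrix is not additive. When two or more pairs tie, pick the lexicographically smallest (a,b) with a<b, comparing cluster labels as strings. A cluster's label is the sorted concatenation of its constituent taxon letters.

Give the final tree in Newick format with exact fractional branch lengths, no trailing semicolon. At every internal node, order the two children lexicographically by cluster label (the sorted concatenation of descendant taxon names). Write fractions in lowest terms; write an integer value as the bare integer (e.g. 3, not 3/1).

(((I:69/4,V:-37/4):79/4,T:49/4):91/8,X:91/8)

iteration 1: select I,V (d=8, Q=-165); attach at lengths (69/4, -37/4); label the merged cluster IV
  updated: d(IV,T)=32, d(IV,X)=85/2
iteration 2: select IV,T (d=32, Q=-219/2); attach at lengths (79/4, 49/4); label the merged cluster ITV
  updated: d(ITV,X)=91/4
iteration 3: select ITV,X (d=91/4); attach at lengths (91/8, 91/8); label the merged cluster ITVX
final tree: (((I:69/4,V:-37/4):79/4,T:49/4):91/8,X:91/8)
total length: 251/4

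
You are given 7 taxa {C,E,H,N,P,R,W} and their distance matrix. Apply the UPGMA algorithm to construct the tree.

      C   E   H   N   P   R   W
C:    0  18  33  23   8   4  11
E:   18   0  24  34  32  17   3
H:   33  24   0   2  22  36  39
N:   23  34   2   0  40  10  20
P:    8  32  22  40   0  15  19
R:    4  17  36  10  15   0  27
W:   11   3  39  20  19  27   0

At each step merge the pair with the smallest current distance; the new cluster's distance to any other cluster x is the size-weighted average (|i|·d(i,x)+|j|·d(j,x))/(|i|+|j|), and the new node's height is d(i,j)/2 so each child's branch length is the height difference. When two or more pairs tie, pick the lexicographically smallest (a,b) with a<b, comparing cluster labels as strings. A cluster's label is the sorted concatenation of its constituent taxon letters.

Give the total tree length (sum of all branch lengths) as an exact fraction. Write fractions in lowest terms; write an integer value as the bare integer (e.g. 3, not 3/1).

1. join H+N (d=2) ⇒ HN; edges |H|=1, |N|=1
  updated: d(C,HN)=28, d(E,HN)=29, d(HN,P)=31, d(HN,R)=23, d(HN,W)=59/2
2. join E+W (d=3) ⇒ EW; edges |E|=3/2, |W|=3/2
  updated: d(C,EW)=29/2, d(EW,HN)=117/4, d(EW,P)=51/2, d(EW,R)=22
3. join C+R (d=4) ⇒ CR; edges |C|=2, |R|=2
  updated: d(CR,EW)=73/4, d(CR,HN)=51/2, d(CR,P)=23/2
4. join CR+P (d=23/2) ⇒ CPR; edges |CR|=15/4, |P|=23/4
  updated: d(CPR,EW)=62/3, d(CPR,HN)=82/3
5. join CPR+EW (d=62/3) ⇒ CEPRW; edges |CPR|=55/12, |EW|=53/6
  updated: d(CEPRW,HN)=281/10
6. join CEPRW+HN (d=281/10) ⇒ CEHNPRW; edges |CEPRW|=223/60, |HN|=261/20
final tree: ((((C:2,R:2):15/4,P:23/4):55/12,(E:3/2,W:3/2):53/6):223/60,(H:1,N:1):261/20)
total length: 2921/60

2921/60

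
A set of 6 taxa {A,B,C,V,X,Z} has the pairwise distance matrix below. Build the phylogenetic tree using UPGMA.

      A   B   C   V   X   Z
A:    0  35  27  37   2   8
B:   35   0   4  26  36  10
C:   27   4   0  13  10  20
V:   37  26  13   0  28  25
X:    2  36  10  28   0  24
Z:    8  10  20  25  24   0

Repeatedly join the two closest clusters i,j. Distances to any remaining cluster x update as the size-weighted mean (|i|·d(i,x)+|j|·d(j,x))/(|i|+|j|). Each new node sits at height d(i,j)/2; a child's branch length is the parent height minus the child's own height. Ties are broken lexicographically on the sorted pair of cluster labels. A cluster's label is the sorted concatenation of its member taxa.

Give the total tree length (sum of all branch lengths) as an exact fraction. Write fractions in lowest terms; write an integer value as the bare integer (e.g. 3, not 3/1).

1123/24

iteration 1: select A,X (d=2); attach at lengths (1, 1); label the merged cluster AX
  updated: d(AX,B)=71/2, d(AX,C)=37/2, d(AX,V)=65/2, d(AX,Z)=16
iteration 2: select B,C (d=4); attach at lengths (2, 2); label the merged cluster BC
  updated: d(AX,BC)=27, d(BC,V)=39/2, d(BC,Z)=15
iteration 3: select BC,Z (d=15); attach at lengths (11/2, 15/2); label the merged cluster BCZ
  updated: d(AX,BCZ)=70/3, d(BCZ,V)=64/3
iteration 4: select BCZ,V (d=64/3); attach at lengths (19/6, 32/3); label the merged cluster BCVZ
  updated: d(AX,BCVZ)=205/8
iteration 5: select AX,BCVZ (d=205/8); attach at lengths (189/16, 103/48); label the merged cluster ABCVXZ
final tree: ((A:1,X:1):189/16,(((B:2,C:2):11/2,Z:15/2):19/6,V:32/3):103/48)
total length: 1123/24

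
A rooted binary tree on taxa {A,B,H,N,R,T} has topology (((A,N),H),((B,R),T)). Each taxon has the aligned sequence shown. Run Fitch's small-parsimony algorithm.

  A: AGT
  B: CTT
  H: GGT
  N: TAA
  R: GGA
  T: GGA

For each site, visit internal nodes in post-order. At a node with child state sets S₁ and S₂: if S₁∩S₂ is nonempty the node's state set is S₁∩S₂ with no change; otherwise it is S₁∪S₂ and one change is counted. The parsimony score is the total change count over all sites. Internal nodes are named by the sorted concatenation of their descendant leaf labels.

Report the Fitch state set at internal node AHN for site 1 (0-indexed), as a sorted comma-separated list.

site 0, node AN: A={A} ∪ N={T} → {A,T} (+1)
site 0, node AHN: AN={A,T} ∪ H={G} → {A,G,T} (+1)
site 0, node BR: B={C} ∪ R={G} → {C,G} (+1)
site 0, node BRT: BR={C,G} ∩ T={G} → {G} (+0)
site 0, node ABHNRT: AHN={A,G,T} ∩ BRT={G} → {G} (+0)
site 1, node AN: A={G} ∪ N={A} → {A,G} (+1)
site 1, node AHN: AN={A,G} ∩ H={G} → {G} (+0)
site 1, node BR: B={T} ∪ R={G} → {G,T} (+1)
site 1, node BRT: BR={G,T} ∩ T={G} → {G} (+0)
site 1, node ABHNRT: AHN={G} ∩ BRT={G} → {G} (+0)
site 2, node AN: A={T} ∪ N={A} → {A,T} (+1)
site 2, node AHN: AN={A,T} ∩ H={T} → {T} (+0)
site 2, node BR: B={T} ∪ R={A} → {A,T} (+1)
site 2, node BRT: BR={A,T} ∩ T={A} → {A} (+0)
site 2, node ABHNRT: AHN={T} ∪ BRT={A} → {A,T} (+1)
per-site changes: [3, 2, 3]; total = 8

G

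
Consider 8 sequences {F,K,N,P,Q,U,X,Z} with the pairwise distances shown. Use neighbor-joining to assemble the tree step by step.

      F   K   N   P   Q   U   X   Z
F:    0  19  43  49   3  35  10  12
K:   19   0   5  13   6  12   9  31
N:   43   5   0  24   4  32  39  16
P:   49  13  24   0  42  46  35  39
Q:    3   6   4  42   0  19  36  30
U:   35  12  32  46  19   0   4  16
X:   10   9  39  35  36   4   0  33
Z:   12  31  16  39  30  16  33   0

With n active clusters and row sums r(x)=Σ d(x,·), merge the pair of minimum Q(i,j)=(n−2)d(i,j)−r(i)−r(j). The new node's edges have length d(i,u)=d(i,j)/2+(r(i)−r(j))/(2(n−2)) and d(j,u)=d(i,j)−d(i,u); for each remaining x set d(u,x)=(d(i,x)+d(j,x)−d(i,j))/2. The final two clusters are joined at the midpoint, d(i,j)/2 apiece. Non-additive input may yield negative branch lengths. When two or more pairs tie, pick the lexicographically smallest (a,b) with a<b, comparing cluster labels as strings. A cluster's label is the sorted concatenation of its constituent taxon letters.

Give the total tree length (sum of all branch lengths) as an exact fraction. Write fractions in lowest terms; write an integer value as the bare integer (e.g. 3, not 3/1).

1089/16

1. join U+X (d=4, Q=-306) ⇒ UX; edges |U|=11/6, |X|=13/6
  updated: d(F,UX)=41/2, d(K,UX)=17/2, d(N,UX)=67/2, d(P,UX)=77/2, d(Q,UX)=51/2, d(UX,Z)=45/2
2. join F+Q (d=3, Q=-242) ⇒ FQ; edges |F|=51/10, |Q|=-21/10
  updated: d(FQ,K)=11, d(FQ,N)=22, d(FQ,P)=44, d(FQ,UX)=43/2, d(FQ,Z)=39/2
3. join K+P (d=13, Q=-175) ⇒ KP; edges |K|=-19/4, |P|=71/4
  updated: d(FQ,KP)=21, d(KP,N)=8, d(KP,UX)=17, d(KP,Z)=57/2
4. join KP+N (d=8, Q=-130) ⇒ KNP; edges |KP|=19/6, |N|=29/6
  updated: d(FQ,KNP)=35/2, d(KNP,UX)=85/4, d(KNP,Z)=73/4
5. join FQ+UX (d=43/2, Q=-323/4) ⇒ FQUX; edges |FQ|=145/16, |UX|=199/16
  updated: d(FQUX,KNP)=69/8, d(FQUX,Z)=41/4
6. join FQUX+KNP (d=69/8, Q=-297/8) ⇒ FKNPQUX; edges |FQUX|=5/16, |KNP|=133/16
  updated: d(FKNPQUX,Z)=159/16
7. join FKNPQUX+Z (d=159/16) ⇒ FKNPQUXZ; edges |FKNPQUX|=159/32, |Z|=159/32
final tree: ((((F:51/10,Q:-21/10):145/16,(U:11/6,X:13/6):199/16):5/16,((K:-19/4,P:71/4):19/6,N:29/6):133/16):159/32,Z:159/32)
total length: 1089/16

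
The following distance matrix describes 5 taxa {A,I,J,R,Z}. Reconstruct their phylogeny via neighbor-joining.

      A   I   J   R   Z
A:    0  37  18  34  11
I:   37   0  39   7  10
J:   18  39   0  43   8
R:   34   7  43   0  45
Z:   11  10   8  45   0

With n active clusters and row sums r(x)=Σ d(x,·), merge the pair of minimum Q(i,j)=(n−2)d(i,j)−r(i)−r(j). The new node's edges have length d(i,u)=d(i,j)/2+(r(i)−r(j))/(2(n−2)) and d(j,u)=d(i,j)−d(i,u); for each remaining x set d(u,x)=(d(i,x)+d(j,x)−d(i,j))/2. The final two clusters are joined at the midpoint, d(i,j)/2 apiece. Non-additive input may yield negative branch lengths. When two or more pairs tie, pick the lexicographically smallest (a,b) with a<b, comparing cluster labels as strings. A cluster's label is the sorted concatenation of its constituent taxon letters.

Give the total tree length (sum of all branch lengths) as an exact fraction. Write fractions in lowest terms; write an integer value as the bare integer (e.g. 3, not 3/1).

iteration 1: select I,R (d=7, Q=-201); attach at lengths (-5/2, 19/2); label the merged cluster IR
  updated: d(A,IR)=32, d(IR,J)=75/2, d(IR,Z)=24
iteration 2: select A,IR (d=32, Q=-181/2); attach at lengths (63/8, 193/8); label the merged cluster AIR
  updated: d(AIR,J)=47/4, d(AIR,Z)=3/2
iteration 3: select AIR,J (d=47/4, Q=-85/4); attach at lengths (21/8, 73/8); label the merged cluster AIJR
  updated: d(AIJR,Z)=-9/8
iteration 4: select AIJR,Z (d=-9/8); attach at lengths (-9/16, -9/16); label the merged cluster AIJRZ
final tree: (((A:63/8,(I:-5/2,R:19/2):193/8):21/8,J:73/8):-9/16,Z:-9/16)
total length: 397/8

397/8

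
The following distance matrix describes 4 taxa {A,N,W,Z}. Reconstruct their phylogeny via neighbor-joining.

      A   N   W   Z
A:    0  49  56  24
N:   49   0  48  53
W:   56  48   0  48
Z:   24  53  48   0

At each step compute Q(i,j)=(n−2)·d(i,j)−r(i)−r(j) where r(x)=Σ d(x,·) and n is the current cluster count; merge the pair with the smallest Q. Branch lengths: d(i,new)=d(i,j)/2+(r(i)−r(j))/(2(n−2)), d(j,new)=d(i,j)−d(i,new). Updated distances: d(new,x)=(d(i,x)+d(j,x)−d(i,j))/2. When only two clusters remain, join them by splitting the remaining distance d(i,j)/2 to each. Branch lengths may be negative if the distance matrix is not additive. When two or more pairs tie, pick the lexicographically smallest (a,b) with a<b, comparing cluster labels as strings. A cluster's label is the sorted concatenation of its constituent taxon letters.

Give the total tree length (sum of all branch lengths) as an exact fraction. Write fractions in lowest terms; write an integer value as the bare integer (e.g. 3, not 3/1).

iteration 1: select A,Z (d=24, Q=-206); attach at lengths (13, 11); label the merged cluster AZ
  updated: d(AZ,N)=39, d(AZ,W)=40
iteration 2: select AZ,N (d=39, Q=-127); attach at lengths (31/2, 47/2); label the merged cluster ANZ
  updated: d(ANZ,W)=49/2
iteration 3: select ANZ,W (d=49/2); attach at lengths (49/4, 49/4); label the merged cluster ANWZ
final tree: (((A:13,Z:11):31/2,N:47/2):49/4,W:49/4)
total length: 175/2

175/2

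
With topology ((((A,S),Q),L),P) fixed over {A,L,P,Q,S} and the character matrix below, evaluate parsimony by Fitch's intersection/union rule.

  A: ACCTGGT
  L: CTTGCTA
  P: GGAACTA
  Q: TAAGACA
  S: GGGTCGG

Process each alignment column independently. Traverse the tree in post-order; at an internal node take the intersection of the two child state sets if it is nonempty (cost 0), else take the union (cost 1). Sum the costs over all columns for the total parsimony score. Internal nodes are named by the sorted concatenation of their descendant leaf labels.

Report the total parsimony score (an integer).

17

AS@0: {A} ∪ {G} = {A,G} (union, +1)
AQS@0: {A,G} ∪ {T} = {A,G,T} (union, +1)
ALQS@0: {A,G,T} ∪ {C} = {A,C,G,T} (union, +1)
ALPQS@0: {A,C,G,T} ∩ {G} = {G} (intersection, +0)
AS@1: {C} ∪ {G} = {C,G} (union, +1)
AQS@1: {C,G} ∪ {A} = {A,C,G} (union, +1)
ALQS@1: {A,C,G} ∪ {T} = {A,C,G,T} (union, +1)
ALPQS@1: {A,C,G,T} ∩ {G} = {G} (intersection, +0)
AS@2: {C} ∪ {G} = {C,G} (union, +1)
AQS@2: {C,G} ∪ {A} = {A,C,G} (union, +1)
ALQS@2: {A,C,G} ∪ {T} = {A,C,G,T} (union, +1)
ALPQS@2: {A,C,G,T} ∩ {A} = {A} (intersection, +0)
AS@3: {T} ∩ {T} = {T} (intersection, +0)
AQS@3: {T} ∪ {G} = {G,T} (union, +1)
ALQS@3: {G,T} ∩ {G} = {G} (intersection, +0)
ALPQS@3: {G} ∪ {A} = {A,G} (union, +1)
AS@4: {G} ∪ {C} = {C,G} (union, +1)
AQS@4: {C,G} ∪ {A} = {A,C,G} (union, +1)
ALQS@4: {A,C,G} ∩ {C} = {C} (intersection, +0)
ALPQS@4: {C} ∩ {C} = {C} (intersection, +0)
AS@5: {G} ∩ {G} = {G} (intersection, +0)
AQS@5: {G} ∪ {C} = {C,G} (union, +1)
ALQS@5: {C,G} ∪ {T} = {C,G,T} (union, +1)
ALPQS@5: {C,G,T} ∩ {T} = {T} (intersection, +0)
AS@6: {T} ∪ {G} = {G,T} (union, +1)
AQS@6: {G,T} ∪ {A} = {A,G,T} (union, +1)
ALQS@6: {A,G,T} ∩ {A} = {A} (intersection, +0)
ALPQS@6: {A} ∩ {A} = {A} (intersection, +0)
per-site changes: [3, 3, 3, 2, 2, 2, 2]; total = 17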